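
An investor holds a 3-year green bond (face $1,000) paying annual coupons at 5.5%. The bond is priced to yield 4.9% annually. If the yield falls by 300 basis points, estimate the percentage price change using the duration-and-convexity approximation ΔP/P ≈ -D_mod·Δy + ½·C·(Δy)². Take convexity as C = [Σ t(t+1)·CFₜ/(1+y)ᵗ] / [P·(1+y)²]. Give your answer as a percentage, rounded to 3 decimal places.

With y = 0.049:
  t   CF        PV=CF/(1+0.049)^t    t·PV        t(t+1)·PV
  1        55.00        52.4309        52.4309         104.8618
  2        55.00        49.9818        99.9636         299.8907
  3     1,055.00       913.9575     2,741.8725      10,967.4898
  Σ                  1,016.3702     2,894.2669      11,372.2423
P = 1,016.3702; D_Mac = 2.84765 yrs; D_mod = 2.71463 yrs; C = 10.16818.
Duration effect: -2.71463 × (-0.03) = +0.081439
Convexity effect: 0.5 × 10.16818 × (-0.03)² = +0.0045757
ΔP/P ≈ +0.081439 + 0.0045757 = +0.086015 = +8.6015%.

+8.601%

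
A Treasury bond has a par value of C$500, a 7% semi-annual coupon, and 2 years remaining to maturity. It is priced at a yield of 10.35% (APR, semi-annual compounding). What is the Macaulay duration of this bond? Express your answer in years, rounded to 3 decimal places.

1.897 years

Periodic yield y = 0.05175. Discount each cash flow and weight by its period:
  t   CF        PV=CF/(1+0.05175)^t    t·PV
  1        17.50        16.6389        16.6389
  2        17.50        15.8202        31.6405
  3        17.50        15.0418        45.1255
  4       517.50       422.9220     1,691.6880
  Σ                    470.4230     1,785.0929
Price P = Σ PV = 470.4230.
Macaulay duration = Σ(t·PV) / P = 1,785.0929 / 470.4230 = 3.79465 half-year periods.
In years: 3.79465 / 2 = 1.89733 years.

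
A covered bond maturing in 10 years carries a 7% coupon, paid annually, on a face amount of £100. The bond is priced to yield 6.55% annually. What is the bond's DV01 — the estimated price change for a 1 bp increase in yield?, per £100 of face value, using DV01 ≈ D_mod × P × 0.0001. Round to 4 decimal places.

Periodic yield y = 0.0655.
  t   CF        PV=CF/(1+0.0655)^t    t·PV
  1         7.00         6.5697         6.5697
  2         7.00         6.1658        12.3316
  3         7.00         5.7868        17.3604
  4         7.00         5.4311        21.7242
  5         7.00         5.0972        25.4859
  6         7.00         4.7838        28.7031
  7         7.00         4.4898        31.4284
  8         7.00         4.2138        33.7101
  9         7.00         3.9547        35.5926
  10      107.00        56.7348       567.3476
  Σ                    103.2274       780.2537
P = 103.2274; D_Mac = 7.55859 yrs; D_mod = 7.09394 yrs.
DV01 ≈ 7.09394 × 103.2274 × 0.0001 = 0.073229.

£0.0732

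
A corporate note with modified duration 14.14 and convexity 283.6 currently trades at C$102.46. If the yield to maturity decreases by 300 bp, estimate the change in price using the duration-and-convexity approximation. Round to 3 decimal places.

+C$56.539

Duration effect: -D_mod·Δy = -14.14 × (-0.03) = +0.424200
Convexity effect: ½·C·(Δy)² = 0.5 × 283.6 × (-0.03)² = +0.1276200
ΔP/P ≈ +0.424200 + 0.1276200 = +0.551820
ΔP ≈ 102.46 × (+0.551820) = +56.5394772.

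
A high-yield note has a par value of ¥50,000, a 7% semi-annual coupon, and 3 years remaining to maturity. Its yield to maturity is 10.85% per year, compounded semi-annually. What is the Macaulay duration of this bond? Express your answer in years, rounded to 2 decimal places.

2.74 years

Periodic yield y = 0.05425. Discount each cash flow and weight by its period:
  t   CF        PV=CF/(1+0.05425)^t    t·PV
  1     1,750.00     1,659.9478     1,659.9478
  2     1,750.00     1,574.5296     3,149.0592
  3     1,750.00     1,493.5069     4,480.5206
  4     1,750.00     1,416.6534     5,666.6136
  5     1,750.00     1,343.7547     6,718.7736
  6    51,750.00    37,691.9578   226,151.7467
  Σ                 45,180.3502   247,826.6615
Price P = Σ PV = 45,180.3502.
Macaulay duration = Σ(t·PV) / P = 247,826.6615 / 45,180.3502 = 5.48528 half-year periods.
In years: 5.48528 / 2 = 2.74264 years.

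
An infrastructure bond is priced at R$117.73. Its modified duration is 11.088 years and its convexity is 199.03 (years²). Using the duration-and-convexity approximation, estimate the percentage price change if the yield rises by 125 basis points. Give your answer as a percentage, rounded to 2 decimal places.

Duration effect: -D_mod·Δy = -11.088 × (+0.0125) = -0.138600
Convexity effect: ½·C·(Δy)² = 0.5 × 199.03 × (0.0125)² = +0.01554921875
ΔP/P ≈ -0.138600 + 0.01554921875 = -0.12305078125
= -12.305078125%.

-12.31%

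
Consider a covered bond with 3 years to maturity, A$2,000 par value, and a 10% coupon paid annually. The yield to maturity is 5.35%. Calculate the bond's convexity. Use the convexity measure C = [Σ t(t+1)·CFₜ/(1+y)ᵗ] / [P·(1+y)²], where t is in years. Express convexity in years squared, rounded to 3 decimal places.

9.620

With y = 0.0535:
  t   CF        PV=CF/(1+0.0535)^t    t·PV        t(t+1)·PV
  1       200.00       189.8434       189.8434         379.6868
  2       200.00       180.2025       360.4051       1,081.2153
  3     2,200.00     1,881.5643     5,644.6929      22,578.7714
  Σ                  2,251.6102     6,194.9413      24,039.6734
P = 2,251.6102.
Convexity = Σ t(t+1)·PV / [P·(1+y)²] = 24,039.6734 / (2,251.6102 × 1.109862) = 9.61981.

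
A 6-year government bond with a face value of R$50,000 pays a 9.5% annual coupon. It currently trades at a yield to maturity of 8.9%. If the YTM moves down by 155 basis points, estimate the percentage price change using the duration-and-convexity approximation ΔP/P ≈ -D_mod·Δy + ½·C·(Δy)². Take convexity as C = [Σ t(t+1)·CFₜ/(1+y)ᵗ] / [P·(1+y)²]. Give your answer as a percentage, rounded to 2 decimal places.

+7.23%

With y = 0.089:
  t   CF        PV=CF/(1+0.089)^t    t·PV        t(t+1)·PV
  1     4,750.00     4,361.7998     4,361.7998       8,723.5996
  2     4,750.00     4,005.3258     8,010.6516      24,031.9549
  3     4,750.00     3,677.9851    11,033.9554      44,135.8217
  4     4,750.00     3,377.3968    13,509.5873      67,547.9365
  5     4,750.00     3,101.3745    15,506.8725      93,041.2348
  6    54,750.00    32,825.9153   196,955.4920   1,378,688.4439
  Σ                 51,349.7974   249,378.3586   1,616,168.9914
P = 51,349.7974; D_Mac = 4.85646 yrs; D_mod = 4.45956 yrs; C = 26.53947.
Duration effect: -4.45956 × (-0.0155) = +0.069123
Convexity effect: 0.5 × 26.53947 × (-0.0155)² = +0.0031881
ΔP/P ≈ +0.069123 + 0.0031881 = +0.072311 = +7.2311%.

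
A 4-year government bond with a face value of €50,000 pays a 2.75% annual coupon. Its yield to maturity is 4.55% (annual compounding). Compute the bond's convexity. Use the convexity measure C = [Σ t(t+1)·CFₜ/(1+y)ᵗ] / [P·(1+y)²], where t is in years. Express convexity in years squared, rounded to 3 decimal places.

17.301

With y = 0.0455:
  t   CF        PV=CF/(1+0.0455)^t    t·PV        t(t+1)·PV
  1     1,375.00     1,315.1602     1,315.1602       2,630.3204
  2     1,375.00     1,257.9246     2,515.8493       7,547.5478
  3     1,375.00     1,203.1800     3,609.5399      14,438.1594
  4    51,375.00    42,998.7357   171,994.9429     859,974.7143
  Σ                 46,775.0005   179,435.4922     884,590.7420
P = 46,775.0005.
Convexity = Σ t(t+1)·PV / [P·(1+y)²] = 884,590.7420 / (46,775.0005 × 1.093070) = 17.30137.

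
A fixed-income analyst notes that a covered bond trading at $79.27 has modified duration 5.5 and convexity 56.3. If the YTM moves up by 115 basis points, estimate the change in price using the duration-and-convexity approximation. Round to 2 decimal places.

-$4.72

Duration effect: -D_mod·Δy = -5.5 × (+0.0115) = -0.063250
Convexity effect: ½·C·(Δy)² = 0.5 × 56.3 × (0.0115)² = +0.0037228375
ΔP/P ≈ -0.063250 + 0.0037228375 = -0.0595271625
ΔP ≈ 79.27 × (-0.0595271625) = -4.718718171375.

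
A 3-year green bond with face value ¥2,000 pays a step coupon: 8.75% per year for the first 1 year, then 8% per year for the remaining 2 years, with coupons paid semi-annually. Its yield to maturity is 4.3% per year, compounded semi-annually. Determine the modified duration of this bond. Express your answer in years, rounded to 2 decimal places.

2.67 years

Periodic yield y = 0.0215. First find Macaulay duration:
  t   CF        PV=CF/(1+0.0215)^t    t·PV
  1        87.50        85.6583        85.6583
  2        87.50        83.8555       167.7109
  3        80.00        75.0542       225.1625
  4        80.00        73.4745       293.8979
  5        80.00        71.9280       359.6401
  6     2,080.00     1,830.7671    10,984.6028
  Σ                  2,220.7376    12,116.6727
P = 2,220.7376; Macaulay duration = 12,116.6727 / 2,220.7376 = 5.45615 half-year periods = 2.72807 years.
Modified duration = D_Mac / (1 + y) = 2.72807 / 1.0215 = 2.67065 years.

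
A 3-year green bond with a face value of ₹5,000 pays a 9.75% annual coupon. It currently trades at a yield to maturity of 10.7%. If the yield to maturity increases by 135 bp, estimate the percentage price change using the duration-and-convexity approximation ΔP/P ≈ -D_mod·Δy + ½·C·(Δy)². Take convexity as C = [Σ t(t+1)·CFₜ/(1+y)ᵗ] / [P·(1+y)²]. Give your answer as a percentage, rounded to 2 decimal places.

-3.26%

With y = 0.107:
  t   CF        PV=CF/(1+0.107)^t    t·PV        t(t+1)·PV
  1       487.50       440.3794       440.3794         880.7588
  2       487.50       397.8134       795.6267       2,386.8802
  3     5,487.50     4,045.1224    12,135.3673      48,541.4692
  Σ                  4,883.3152    13,371.3734      51,809.1082
P = 4,883.3152; D_Mac = 2.73818 yrs; D_mod = 2.47351 yrs; C = 8.65757.
Duration effect: -2.47351 × (+0.0135) = -0.033392
Convexity effect: 0.5 × 8.65757 × (0.0135)² = +0.0007889
ΔP/P ≈ -0.033392 + 0.0007889 = -0.032603 = -3.2603%.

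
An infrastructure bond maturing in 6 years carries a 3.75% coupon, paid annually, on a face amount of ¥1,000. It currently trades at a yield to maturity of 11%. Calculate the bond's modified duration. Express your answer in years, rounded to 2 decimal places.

4.83 years

Periodic yield y = 0.11. First find Macaulay duration:
  t   CF        PV=CF/(1+0.11)^t    t·PV
  1        37.50        33.7838        33.7838
  2        37.50        30.4358        60.8717
  3        37.50        27.4197        82.2590
  4        37.50        24.7024        98.8096
  5        37.50        22.2544       111.2721
  6     1,037.50       554.6899     3,328.1392
  Σ                    693.2860     3,715.1355
P = 693.2860; Macaulay duration = 3,715.1355 / 693.2860 = 5.35873 years.
Modified duration = D_Mac / (1 + y) = 5.35873 / 1.11 = 4.82769 years.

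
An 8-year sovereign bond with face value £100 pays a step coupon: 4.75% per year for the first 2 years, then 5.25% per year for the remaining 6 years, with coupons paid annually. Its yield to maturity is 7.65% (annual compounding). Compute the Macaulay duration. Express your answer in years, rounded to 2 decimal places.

6.67 years

Periodic yield y = 0.0765. Discount each cash flow and weight by its year:
  t   CF        PV=CF/(1+0.0765)^t    t·PV
  1         4.75         4.4124         4.4124
  2         4.75         4.0989         8.1978
  3         5.25         4.2084        12.6252
  4         5.25         3.9093        15.6374
  5         5.25         3.6315        18.1576
  6         5.25         3.3735        20.2407
  7         5.25         3.1337        21.9361
  8       105.25        58.3593       466.8741
  Σ                     85.1270       568.0814
Price P = Σ PV = 85.1270.
Macaulay duration = Σ(t·PV) / P = 568.0814 / 85.1270 = 6.67334 years.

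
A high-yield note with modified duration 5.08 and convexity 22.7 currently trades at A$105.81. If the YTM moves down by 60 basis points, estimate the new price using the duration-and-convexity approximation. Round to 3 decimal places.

A$109.078

Duration effect: -D_mod·Δy = -5.08 × (-0.006) = +0.030480
Convexity effect: ½·C·(Δy)² = 0.5 × 22.7 × (-0.006)² = +0.0004086
ΔP/P ≈ +0.030480 + 0.0004086 = +0.0308886
New price ≈ 105.81 × (1 + 0.0308886) = 109.078322766.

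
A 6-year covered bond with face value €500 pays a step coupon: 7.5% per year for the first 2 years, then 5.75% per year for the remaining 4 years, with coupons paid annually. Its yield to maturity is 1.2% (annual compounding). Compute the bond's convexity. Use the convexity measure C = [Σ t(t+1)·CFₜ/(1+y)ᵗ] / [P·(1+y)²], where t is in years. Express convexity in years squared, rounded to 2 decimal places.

34.14

With y = 0.012:
  t   CF        PV=CF/(1+0.012)^t    t·PV        t(t+1)·PV
  1        37.50        37.0553        37.0553          74.1107
  2        37.50        36.6159        73.2319         219.6957
  3        28.75        27.7394        83.2181         332.8722
  4        28.75        27.4104       109.6417         548.2085
  5        28.75        27.0854       135.4270         812.5621
  6       528.75       492.2291     2,953.3747      20,673.6232
  Σ                    648.1356     3,391.9487      22,661.0723
P = 648.1356.
Convexity = Σ t(t+1)·PV / [P·(1+y)²] = 22,661.0723 / (648.1356 × 1.024144) = 34.13922.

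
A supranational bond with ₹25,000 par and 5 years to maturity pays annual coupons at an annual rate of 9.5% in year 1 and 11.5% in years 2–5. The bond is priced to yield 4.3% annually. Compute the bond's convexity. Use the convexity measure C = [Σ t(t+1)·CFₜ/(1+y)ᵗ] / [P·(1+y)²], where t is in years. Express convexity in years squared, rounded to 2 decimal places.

With y = 0.043:
  t   CF        PV=CF/(1+0.043)^t    t·PV        t(t+1)·PV
  1     2,375.00     2,277.0853     2,277.0853       4,554.1707
  2     2,875.00     2,642.8300     5,285.6601      15,856.9802
  3     2,875.00     2,533.8735     7,601.6204      30,406.4816
  4     2,875.00     2,429.4089     9,717.6355      48,588.1777
  5    27,875.00    22,583.6084   112,918.0418     677,508.2510
  Σ                 32,466.8061   137,800.0432     776,914.0611
P = 32,466.8061.
Convexity = Σ t(t+1)·PV / [P·(1+y)²] = 776,914.0611 / (32,466.8061 × 1.087849) = 21.99707.

22.00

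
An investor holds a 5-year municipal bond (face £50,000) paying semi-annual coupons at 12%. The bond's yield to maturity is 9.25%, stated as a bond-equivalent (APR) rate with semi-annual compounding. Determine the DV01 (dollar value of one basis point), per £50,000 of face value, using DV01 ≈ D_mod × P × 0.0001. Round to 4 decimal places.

£20.9858

Periodic yield y = 0.04625.
  t   CF        PV=CF/(1+0.04625)^t    t·PV
  1     3,000.00     2,867.3835     2,867.3835
  2     3,000.00     2,740.6294     5,481.2588
  3     3,000.00     2,619.4785     7,858.4356
  4     3,000.00     2,503.6832    10,014.7327
  5     3,000.00     2,393.0066    11,965.0331
  6     3,000.00     2,287.2226    13,723.3354
  7     3,000.00     2,186.1148    15,302.8034
  8     3,000.00     2,089.4765    16,715.8118
  9     3,000.00     1,997.1101    17,973.9912
  10   53,000.00    33,722.6084   337,226.0842
  Σ                 55,406.7136   439,128.8697
P = 55,406.7136; D_Mac = 7.92555 half-year periods = 3.96278 yrs; D_mod = 3.78760 yrs.
DV01 ≈ 3.78760 × 55,406.7136 × 0.0001 = 20.985848.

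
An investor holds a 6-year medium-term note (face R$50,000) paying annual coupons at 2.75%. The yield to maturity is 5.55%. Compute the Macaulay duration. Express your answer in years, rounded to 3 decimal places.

5.576 years

Periodic yield y = 0.0555. Discount each cash flow and weight by its year:
  t   CF        PV=CF/(1+0.0555)^t    t·PV
  1     1,375.00     1,302.7001     1,302.7001
  2     1,375.00     1,234.2019     2,468.4039
  3     1,375.00     1,169.3055     3,507.9164
  4     1,375.00     1,107.8214     4,431.2856
  5     1,375.00     1,049.5702     5,247.8512
  6    51,375.00    37,153.7290   222,922.3740
  Σ                 43,017.3282   239,880.5312
Price P = Σ PV = 43,017.3282.
Macaulay duration = Σ(t·PV) / P = 239,880.5312 / 43,017.3282 = 5.57637 years.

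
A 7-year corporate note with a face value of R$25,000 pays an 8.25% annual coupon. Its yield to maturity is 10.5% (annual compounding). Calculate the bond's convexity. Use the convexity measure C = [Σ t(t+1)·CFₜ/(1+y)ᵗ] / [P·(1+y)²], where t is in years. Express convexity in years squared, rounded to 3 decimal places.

With y = 0.105:
  t   CF        PV=CF/(1+0.105)^t    t·PV        t(t+1)·PV
  1     2,062.50     1,866.5158     1,866.5158       3,733.0317
  2     2,062.50     1,689.1546     3,378.3092      10,134.9276
  3     2,062.50     1,528.6467     4,585.9401      18,343.7604
  4     2,062.50     1,383.3907     5,533.5627      27,667.8136
  5     2,062.50     1,251.9373     6,259.6863      37,558.1180
  6     2,062.50     1,132.9749     6,797.8494      47,584.9459
  7    27,062.50    13,453.3973    94,173.7810     753,390.2484
  Σ                 22,306.0173   122,595.6446     898,412.8455
P = 22,306.0173.
Convexity = Σ t(t+1)·PV / [P·(1+y)²] = 898,412.8455 / (22,306.0173 × 1.221025) = 32.98598.

32.986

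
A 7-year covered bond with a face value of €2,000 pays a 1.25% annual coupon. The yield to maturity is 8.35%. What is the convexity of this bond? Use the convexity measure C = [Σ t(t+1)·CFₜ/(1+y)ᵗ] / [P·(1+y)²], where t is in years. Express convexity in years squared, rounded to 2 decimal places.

44.70

With y = 0.0835:
  t   CF        PV=CF/(1+0.0835)^t    t·PV        t(t+1)·PV
  1        25.00        23.0734        23.0734          46.1467
  2        25.00        21.2952        42.5904         127.7713
  3        25.00        19.6541        58.9623         235.8493
  4        25.00        18.1395        72.5578         362.7892
  5        25.00        16.7415        83.7077         502.2462
  6        25.00        15.4514        92.7081         648.9568
  7     2,025.00     1,155.1081     8,085.7565      64,686.0519
  Σ                  1,269.4631     8,459.3563      66,609.8115
P = 1,269.4631.
Convexity = Σ t(t+1)·PV / [P·(1+y)²] = 66,609.8115 / (1,269.4631 × 1.173972) = 44.69514.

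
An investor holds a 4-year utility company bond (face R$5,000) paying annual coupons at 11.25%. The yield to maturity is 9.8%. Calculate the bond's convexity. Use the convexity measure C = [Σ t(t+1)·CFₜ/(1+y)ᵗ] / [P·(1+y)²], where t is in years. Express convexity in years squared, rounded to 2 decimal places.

13.55

With y = 0.098:
  t   CF        PV=CF/(1+0.098)^t    t·PV        t(t+1)·PV
  1       562.50       512.2951       512.2951       1,024.5902
  2       562.50       466.5711       933.1422       2,799.4267
  3       562.50       424.9282     1,274.7845       5,099.1378
  4     5,562.50     3,827.0194    15,308.0776      76,540.3880
  Σ                  5,230.8137    18,028.2994      85,463.5426
P = 5,230.8137.
Convexity = Σ t(t+1)·PV / [P·(1+y)²] = 85,463.5426 / (5,230.8137 × 1.205604) = 13.55211.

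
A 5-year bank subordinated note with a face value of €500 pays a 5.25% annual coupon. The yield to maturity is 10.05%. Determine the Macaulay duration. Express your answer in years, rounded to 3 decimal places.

Periodic yield y = 0.1005. Discount each cash flow and weight by its year:
  t   CF        PV=CF/(1+0.1005)^t    t·PV
  1        26.25        23.8528        23.8528
  2        26.25        21.6745        43.3490
  3        26.25        19.6951        59.0854
  4        26.25        17.8965        71.5862
  5       526.25       326.0182     1,630.0911
  Σ                    409.1372     1,827.9645
Price P = Σ PV = 409.1372.
Macaulay duration = Σ(t·PV) / P = 1,827.9645 / 409.1372 = 4.46785 years.

4.468 years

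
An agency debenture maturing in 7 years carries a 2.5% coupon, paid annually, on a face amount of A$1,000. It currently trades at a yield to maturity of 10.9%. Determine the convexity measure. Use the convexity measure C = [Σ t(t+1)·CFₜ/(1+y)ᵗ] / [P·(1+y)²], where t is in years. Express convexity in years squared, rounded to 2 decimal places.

39.85

With y = 0.109:
  t   CF        PV=CF/(1+0.109)^t    t·PV        t(t+1)·PV
  1        25.00        22.5428        22.5428          45.0857
  2        25.00        20.3272        40.6543         121.9630
  3        25.00        18.3293        54.9878         219.9513
  4        25.00        16.5278        66.1110         330.5551
  5        25.00        14.9033        74.5165         447.0988
  6        25.00        13.4385        80.6310         564.4169
  7     1,025.00       496.8245     3,477.7718      27,822.1744
  Σ                    602.8934     3,817.2153      29,551.2453
P = 602.8934.
Convexity = Σ t(t+1)·PV / [P·(1+y)²] = 29,551.2453 / (602.8934 × 1.229881) = 39.85402.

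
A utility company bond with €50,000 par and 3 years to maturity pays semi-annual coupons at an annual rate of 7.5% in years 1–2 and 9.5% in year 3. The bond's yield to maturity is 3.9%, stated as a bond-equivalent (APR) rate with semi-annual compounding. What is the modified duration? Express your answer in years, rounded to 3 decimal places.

2.703 years

Periodic yield y = 0.0195. First find Macaulay duration:
  t   CF        PV=CF/(1+0.0195)^t    t·PV
  1     1,875.00     1,839.1368     1,839.1368
  2     1,875.00     1,803.9596     3,607.9192
  3     1,875.00     1,769.4552     5,308.3657
  4     1,875.00     1,735.6108     6,942.4433
  5     2,375.00     2,156.3908    10,781.9538
  6    52,375.00    46,644.5229   279,867.1374
  Σ                 55,949.0762   308,346.9564
P = 55,949.0762; Macaulay duration = 308,346.9564 / 55,949.0762 = 5.51121 half-year periods = 2.75560 years.
Modified duration = D_Mac / (1 + y) = 2.75560 / 1.0195 = 2.70290 years.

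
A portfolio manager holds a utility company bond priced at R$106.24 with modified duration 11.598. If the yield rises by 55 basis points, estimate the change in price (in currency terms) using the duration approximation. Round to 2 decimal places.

Duration approximation: ΔP/P ≈ -D_mod · Δy = -11.598 × (+0.0055) = -0.063789.
ΔP ≈ 106.24 × (-0.063789) = -6.77694336.

-R$6.78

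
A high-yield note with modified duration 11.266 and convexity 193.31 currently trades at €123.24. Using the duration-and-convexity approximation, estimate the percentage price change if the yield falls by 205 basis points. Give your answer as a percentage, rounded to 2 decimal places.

Duration effect: -D_mod·Δy = -11.266 × (-0.0205) = +0.230953
Convexity effect: ½·C·(Δy)² = 0.5 × 193.31 × (-0.0205)² = +0.04061926375
ΔP/P ≈ +0.230953 + 0.04061926375 = +0.27157226375
= +27.157226375%.

+27.16%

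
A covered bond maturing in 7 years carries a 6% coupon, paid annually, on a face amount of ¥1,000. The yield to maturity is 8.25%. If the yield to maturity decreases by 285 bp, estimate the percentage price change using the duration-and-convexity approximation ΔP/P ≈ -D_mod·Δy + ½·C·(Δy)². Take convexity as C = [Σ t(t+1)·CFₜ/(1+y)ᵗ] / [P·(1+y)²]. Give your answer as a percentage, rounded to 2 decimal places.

With y = 0.0825:
  t   CF        PV=CF/(1+0.0825)^t    t·PV        t(t+1)·PV
  1        60.00        55.4273        55.4273         110.8545
  2        60.00        51.2030       102.4060         307.2180
  3        60.00        47.3007       141.9021         567.6084
  4        60.00        43.6958       174.7832         873.9159
  5        60.00        40.3656       201.8281       1,210.9689
  6        60.00        37.2893       223.7356       1,566.1491
  7     1,060.00       608.5700     4,259.9899      34,079.9193
  Σ                    883.8516     5,160.0722      38,716.6340
P = 883.8516; D_Mac = 5.83817 yrs; D_mod = 5.39322 yrs; C = 37.38199.
Duration effect: -5.39322 × (-0.0285) = +0.153707
Convexity effect: 0.5 × 37.38199 × (-0.0285)² = +0.0151818
ΔP/P ≈ +0.153707 + 0.0151818 = +0.168889 = +16.8889%.

+16.89%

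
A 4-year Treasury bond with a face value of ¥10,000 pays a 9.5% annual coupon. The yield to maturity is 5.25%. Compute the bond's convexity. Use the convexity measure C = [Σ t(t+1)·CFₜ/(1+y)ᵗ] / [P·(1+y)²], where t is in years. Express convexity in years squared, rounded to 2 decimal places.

With y = 0.0525:
  t   CF        PV=CF/(1+0.0525)^t    t·PV        t(t+1)·PV
  1       950.00       902.6128       902.6128       1,805.2257
  2       950.00       857.5894     1,715.1788       5,145.5363
  3       950.00       814.8118     2,444.4353       9,777.7412
  4    10,950.00     8,923.3043    35,693.2170     178,466.0851
  Σ                 11,498.3182    40,755.4439     195,194.5882
P = 11,498.3182.
Convexity = Σ t(t+1)·PV / [P·(1+y)²] = 195,194.5882 / (11,498.3182 × 1.107756) = 15.32460.

15.32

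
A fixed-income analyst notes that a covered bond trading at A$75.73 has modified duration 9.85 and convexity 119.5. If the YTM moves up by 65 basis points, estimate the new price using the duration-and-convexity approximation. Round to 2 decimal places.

A$71.07

Duration effect: -D_mod·Δy = -9.85 × (+0.0065) = -0.064025
Convexity effect: ½·C·(Δy)² = 0.5 × 119.5 × (0.0065)² = +0.0025244375
ΔP/P ≈ -0.064025 + 0.0025244375 = -0.0615005625
New price ≈ 75.73 × (1 - 0.0615005625) = 71.072562401875.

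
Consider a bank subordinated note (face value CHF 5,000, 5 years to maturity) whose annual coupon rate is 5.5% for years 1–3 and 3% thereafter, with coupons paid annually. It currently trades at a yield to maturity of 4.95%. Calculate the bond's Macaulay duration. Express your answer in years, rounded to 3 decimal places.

Periodic yield y = 0.0495. Discount each cash flow and weight by its year:
  t   CF        PV=CF/(1+0.0495)^t    t·PV
  1       275.00       262.0295       262.0295
  2       275.00       249.6708       499.3417
  3       275.00       237.8950       713.6851
  4       150.00       123.6407       494.5628
  5     5,150.00     4,044.7810    20,223.9051
  Σ                  4,918.0171    22,193.5242
Price P = Σ PV = 4,918.0171.
Macaulay duration = Σ(t·PV) / P = 22,193.5242 / 4,918.0171 = 4.51270 years.

4.513 years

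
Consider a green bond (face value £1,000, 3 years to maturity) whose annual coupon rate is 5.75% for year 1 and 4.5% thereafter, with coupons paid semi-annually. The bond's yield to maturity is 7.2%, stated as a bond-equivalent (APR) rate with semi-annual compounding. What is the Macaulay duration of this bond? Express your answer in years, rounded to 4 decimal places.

Periodic yield y = 0.036. Discount each cash flow and weight by its period:
  t   CF        PV=CF/(1+0.036)^t    t·PV
  1        28.75        27.7510        27.7510
  2        28.75        26.7866        53.5733
  3        22.50        20.2350        60.7050
  4        22.50        19.5319        78.1274
  5        22.50        18.8531        94.2657
  6     1,022.50       826.9986     4,961.9917
  Σ                    940.1562     5,276.4141
Price P = Σ PV = 940.1562.
Macaulay duration = Σ(t·PV) / P = 5,276.4141 / 940.1562 = 5.61227 half-year periods.
In years: 5.61227 / 2 = 2.80614 years.

2.8061 years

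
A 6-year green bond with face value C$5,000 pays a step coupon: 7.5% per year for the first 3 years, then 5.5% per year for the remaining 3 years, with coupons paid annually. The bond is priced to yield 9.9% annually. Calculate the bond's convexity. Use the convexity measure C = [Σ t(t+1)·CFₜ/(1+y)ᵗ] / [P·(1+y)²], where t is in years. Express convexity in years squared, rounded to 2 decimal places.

With y = 0.099:
  t   CF        PV=CF/(1+0.099)^t    t·PV        t(t+1)·PV
  1       375.00       341.2193       341.2193         682.4386
  2       375.00       310.4816       620.9632       1,862.8897
  3       375.00       282.5128       847.5385       3,390.1541
  4       275.00       188.5133       754.0531       3,770.2654
  5       275.00       171.5316       857.6582       5,145.9491
  6     5,275.00     2,993.8932    17,963.3594     125,743.5160
  Σ                  4,288.1519    21,384.7917     140,595.2128
P = 4,288.1519.
Convexity = Σ t(t+1)·PV / [P·(1+y)²] = 140,595.2128 / (4,288.1519 × 1.207801) = 27.14595.

27.15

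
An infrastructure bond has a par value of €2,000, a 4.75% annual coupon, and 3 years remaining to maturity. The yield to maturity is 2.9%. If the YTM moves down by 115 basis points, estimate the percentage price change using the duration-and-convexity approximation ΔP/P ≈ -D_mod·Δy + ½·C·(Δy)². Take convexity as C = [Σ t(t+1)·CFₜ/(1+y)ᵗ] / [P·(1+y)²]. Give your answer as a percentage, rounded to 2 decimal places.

With y = 0.029:
  t   CF        PV=CF/(1+0.029)^t    t·PV        t(t+1)·PV
  1        95.00        92.3226        92.3226         184.6453
  2        95.00        89.7207       179.4415         538.3245
  3     2,095.00     1,922.8168     5,768.4503      23,073.8013
  Σ                  2,104.8602     6,040.2145      23,796.7711
P = 2,104.8602; D_Mac = 2.86965 yrs; D_mod = 2.78878 yrs; C = 10.67736.
Duration effect: -2.78878 × (-0.0115) = +0.032071
Convexity effect: 0.5 × 10.67736 × (-0.0115)² = +0.0007060
ΔP/P ≈ +0.032071 + 0.0007060 = +0.032777 = +3.2777%.

+3.28%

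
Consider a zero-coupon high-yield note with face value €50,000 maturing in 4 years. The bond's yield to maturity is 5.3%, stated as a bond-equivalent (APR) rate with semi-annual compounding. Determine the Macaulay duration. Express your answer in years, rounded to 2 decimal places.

4.00 years

A zero-coupon bond has a single cash flow at maturity, so its Macaulay duration equals its maturity: 4 years.
(Equivalently: 8 semi-annual periods ÷ 2 = 4 years.)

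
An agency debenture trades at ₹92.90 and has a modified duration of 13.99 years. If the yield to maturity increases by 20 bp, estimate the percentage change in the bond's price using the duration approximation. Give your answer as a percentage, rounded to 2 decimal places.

Duration approximation: ΔP/P ≈ -D_mod · Δy = -13.99 × (+0.002) = -0.027980.
As a percentage: -2.7980%.

-2.80%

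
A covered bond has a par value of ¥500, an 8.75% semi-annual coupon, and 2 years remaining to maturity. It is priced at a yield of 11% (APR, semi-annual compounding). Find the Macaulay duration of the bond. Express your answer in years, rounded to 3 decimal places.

1.875 years

Periodic yield y = 0.055. Discount each cash flow and weight by its period:
  t   CF        PV=CF/(1+0.055)^t    t·PV
  1       21.875        20.7346        20.7346
  2       21.875        19.6536        39.3073
  3       21.875        18.6290        55.8871
  4      521.875       421.2662     1,685.0650
  Σ                    480.2835     1,800.9940
Price P = Σ PV = 480.2835.
Macaulay duration = Σ(t·PV) / P = 1,800.9940 / 480.2835 = 3.74986 half-year periods.
In years: 3.74986 / 2 = 1.87493 years.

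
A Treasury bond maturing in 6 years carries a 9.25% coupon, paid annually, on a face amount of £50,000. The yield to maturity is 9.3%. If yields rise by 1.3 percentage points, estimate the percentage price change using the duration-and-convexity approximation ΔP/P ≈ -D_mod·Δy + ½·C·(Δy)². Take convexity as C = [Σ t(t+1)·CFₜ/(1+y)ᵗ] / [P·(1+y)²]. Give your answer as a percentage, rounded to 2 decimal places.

-5.56%

With y = 0.093:
  t   CF        PV=CF/(1+0.093)^t    t·PV        t(t+1)·PV
  1     4,625.00     4,231.4730     4,231.4730       8,462.9460
  2     4,625.00     3,871.4300     7,742.8600      23,228.5801
  3     4,625.00     3,542.0220    10,626.0659      42,504.2637
  4     4,625.00     3,240.6422    12,962.5690      64,812.8449
  5     4,625.00     2,964.9060    14,824.5299      88,947.1797
  6    54,625.00    32,038.3748   192,230.2491   1,345,611.7435
  Σ                 49,888.8481   242,617.7470   1,573,567.5579
P = 49,888.8481; D_Mac = 4.86317 yrs; D_mod = 4.44937 yrs; C = 26.40229.
Duration effect: -4.44937 × (+0.013) = -0.057842
Convexity effect: 0.5 × 26.40229 × (0.013)² = +0.0022310
ΔP/P ≈ -0.057842 + 0.0022310 = -0.055611 = -5.5611%.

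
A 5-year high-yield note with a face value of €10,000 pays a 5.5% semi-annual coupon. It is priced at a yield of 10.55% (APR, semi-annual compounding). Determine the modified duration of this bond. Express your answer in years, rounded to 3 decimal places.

4.143 years

Periodic yield y = 0.05275. First find Macaulay duration:
  t   CF        PV=CF/(1+0.05275)^t    t·PV
  1       275.00       261.2206       261.2206
  2       275.00       248.1317       496.2633
  3       275.00       235.6986       707.0957
  4       275.00       223.8885       895.5538
  5       275.00       212.6701     1,063.3505
  6       275.00       202.0139     1,212.0832
  7       275.00       191.8916     1,343.2411
  8       275.00       182.2765     1,458.2120
  9       275.00       173.1432     1,558.2888
  10   10,275.00     6,145.1053    61,451.0531
  Σ                  8,076.0399    70,446.3623
P = 8,076.0399; Macaulay duration = 70,446.3623 / 8,076.0399 = 8.72288 half-year periods = 4.36144 years.
Modified duration = D_Mac / (1 + y) = 4.36144 / 1.05275 = 4.14290 years.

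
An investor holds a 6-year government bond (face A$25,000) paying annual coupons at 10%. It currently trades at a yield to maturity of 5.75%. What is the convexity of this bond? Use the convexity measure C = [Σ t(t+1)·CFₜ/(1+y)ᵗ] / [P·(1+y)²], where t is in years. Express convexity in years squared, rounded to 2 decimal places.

With y = 0.0575:
  t   CF        PV=CF/(1+0.0575)^t    t·PV        t(t+1)·PV
  1     2,500.00     2,364.0662     2,364.0662       4,728.1324
  2     2,500.00     2,235.5236     4,471.0472      13,413.1415
  3     2,500.00     2,113.9703     6,341.9109      25,367.6435
  4     2,500.00     1,999.0263     7,996.1051      39,980.5257
  5     2,500.00     1,890.3322     9,451.6609      56,709.9655
  6    27,500.00    19,663.0298   117,978.1788     825,847.2519
  Σ                 30,265.9484   148,602.9691     966,046.6605
P = 30,265.9484.
Convexity = Σ t(t+1)·PV / [P·(1+y)²] = 966,046.6605 / (30,265.9484 × 1.118306) = 28.54191.

28.54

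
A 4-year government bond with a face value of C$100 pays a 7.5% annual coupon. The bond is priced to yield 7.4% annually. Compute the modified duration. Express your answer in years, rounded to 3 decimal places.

Periodic yield y = 0.074. First find Macaulay duration:
  t   CF        PV=CF/(1+0.074)^t    t·PV
  1         7.50         6.9832         6.9832
  2         7.50         6.5021        13.0042
  3         7.50         6.0541        18.1623
  4       107.50        80.7963       323.1851
  Σ                    100.3357       361.3348
P = 100.3357; Macaulay duration = 361.3348 / 100.3357 = 3.60126 years.
Modified duration = D_Mac / (1 + y) = 3.60126 / 1.074 = 3.35313 years.

3.353 years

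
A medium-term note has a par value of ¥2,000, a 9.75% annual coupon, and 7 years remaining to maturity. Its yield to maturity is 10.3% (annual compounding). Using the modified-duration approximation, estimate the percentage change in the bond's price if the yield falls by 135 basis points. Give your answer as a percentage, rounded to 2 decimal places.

+6.56%

Periodic yield y = 0.103. Modified duration first:
  t   CF        PV=CF/(1+0.103)^t    t·PV
  1       195.00       176.7906       176.7906
  2       195.00       160.2816       320.5631
  3       195.00       145.3142       435.9426
  4       195.00       131.7445       526.9781
  5       195.00       119.4420       597.2100
  6       195.00       108.2883       649.7298
  7     2,195.00     1,105.1111     7,735.7776
  Σ                  1,946.9723    10,442.9918
P = 1,946.9723; D_Mac = 5.36371 yrs; D_mod = 5.36371/(1+0.103) = 4.86284 yrs.
ΔP/P ≈ -D_mod · Δy = -4.86284 × (-0.0135) = +0.065648 = +6.5648%.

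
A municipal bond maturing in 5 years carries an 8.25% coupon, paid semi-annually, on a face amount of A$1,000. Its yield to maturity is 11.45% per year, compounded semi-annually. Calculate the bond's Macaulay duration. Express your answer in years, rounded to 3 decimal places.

Periodic yield y = 0.05725. Discount each cash flow and weight by its period:
  t   CF        PV=CF/(1+0.05725)^t    t·PV
  1        41.25        39.0163        39.0163
  2        41.25        36.9036        73.8072
  3        41.25        34.9053       104.7158
  4        41.25        33.0151       132.0606
  5        41.25        31.2274       156.1369
  6        41.25        29.5364       177.2185
  7        41.25        27.9370       195.5591
  8        41.25        26.4242       211.3939
  9        41.25        24.9934       224.9403
  10    1,041.25       596.7303     5,967.3028
  Σ                    880.6890     7,282.1513
Price P = Σ PV = 880.6890.
Macaulay duration = Σ(t·PV) / P = 7,282.1513 / 880.6890 = 8.26870 half-year periods.
In years: 8.26870 / 2 = 4.13435 years.

4.134 years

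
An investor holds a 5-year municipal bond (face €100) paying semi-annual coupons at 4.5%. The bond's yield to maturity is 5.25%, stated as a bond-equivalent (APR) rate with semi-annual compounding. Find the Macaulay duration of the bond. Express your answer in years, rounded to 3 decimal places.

Periodic yield y = 0.02625. Discount each cash flow and weight by its period:
  t   CF        PV=CF/(1+0.02625)^t    t·PV
  1         2.25         2.1924         2.1924
  2         2.25         2.1364         4.2727
  3         2.25         2.0817         6.2452
  4         2.25         2.0285         8.1139
  5         2.25         1.9766         9.8830
  6         2.25         1.9260        11.5562
  7         2.25         1.8768        13.1374
  8         2.25         1.8288        14.6301
  9         2.25         1.7820        16.0379
  10      102.25        78.9099       789.0992
  Σ                     96.7391       875.1680
Price P = Σ PV = 96.7391.
Macaulay duration = Σ(t·PV) / P = 875.1680 / 96.7391 = 9.04669 half-year periods.
In years: 9.04669 / 2 = 4.52334 years.

4.523 years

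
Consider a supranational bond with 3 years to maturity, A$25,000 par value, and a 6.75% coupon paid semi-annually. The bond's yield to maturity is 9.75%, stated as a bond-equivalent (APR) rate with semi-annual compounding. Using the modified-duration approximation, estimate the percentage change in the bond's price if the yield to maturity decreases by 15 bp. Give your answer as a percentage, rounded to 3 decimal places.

Periodic yield y = 0.04875. Modified duration first:
  t   CF        PV=CF/(1+0.04875)^t    t·PV
  1       843.75       804.5292       804.5292
  2       843.75       767.1315     1,534.2631
  3       843.75       731.4723     2,194.4168
  4       843.75       697.4706     2,789.8823
  5       843.75       665.0494     3,325.2471
  6    25,843.75    19,423.3300   116,539.9798
  Σ                 23,088.9830   127,188.3183
P = 23,088.9830; D_Mac = 5.50862 half-year periods = 2.75431 yrs; D_mod = 2.75431/(1+0.04875) = 2.62628 yrs.
ΔP/P ≈ -D_mod · Δy = -2.62628 × (-0.0015) = +0.003939 = +0.3939%.

+0.394%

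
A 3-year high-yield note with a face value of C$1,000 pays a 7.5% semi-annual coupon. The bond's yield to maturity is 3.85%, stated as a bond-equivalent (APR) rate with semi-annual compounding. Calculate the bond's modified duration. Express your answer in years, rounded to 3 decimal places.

2.704 years

Periodic yield y = 0.01925. First find Macaulay duration:
  t   CF        PV=CF/(1+0.01925)^t    t·PV
  1        37.50        36.7918        36.7918
  2        37.50        36.0969        72.1938
  3        37.50        35.4152       106.2455
  4        37.50        34.7463       138.9851
  5        37.50        34.0901       170.4503
  6     1,037.50       925.3452     5,552.0713
  Σ                  1,102.4854     6,076.7377
P = 1,102.4854; Macaulay duration = 6,076.7377 / 1,102.4854 = 5.51185 half-year periods = 2.75593 years.
Modified duration = D_Mac / (1 + y) = 2.75593 / 1.01925 = 2.70388 years.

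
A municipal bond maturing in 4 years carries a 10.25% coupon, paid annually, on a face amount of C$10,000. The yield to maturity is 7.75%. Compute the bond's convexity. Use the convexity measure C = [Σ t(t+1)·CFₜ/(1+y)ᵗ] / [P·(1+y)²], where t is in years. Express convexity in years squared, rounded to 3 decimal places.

14.361

With y = 0.0775:
  t   CF        PV=CF/(1+0.0775)^t    t·PV        t(t+1)·PV
  1     1,025.00       951.2761       951.2761       1,902.5522
  2     1,025.00       882.8549     1,765.7097       5,297.1291
  3     1,025.00       819.3549     2,458.0646       9,832.2582
  4    11,025.00     8,179.1747    32,716.6987     163,583.4934
  Σ                 10,832.6605    37,891.7490     180,615.4329
P = 10,832.6605.
Convexity = Σ t(t+1)·PV / [P·(1+y)²] = 180,615.4329 / (10,832.6605 × 1.161006) = 14.36102.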